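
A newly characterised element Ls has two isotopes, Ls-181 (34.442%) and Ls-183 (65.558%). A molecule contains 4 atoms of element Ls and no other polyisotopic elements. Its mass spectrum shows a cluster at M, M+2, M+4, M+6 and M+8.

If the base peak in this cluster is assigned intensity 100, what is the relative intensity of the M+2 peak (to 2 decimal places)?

27.60

(0.34442 + 0.65558)^4 gives M 0.0141, M+2 0.1071, M+4 0.3059, M+6 0.3882, M+8 0.1847; the largest is M+6.
P(M+6) = C(4,3) × 0.34442^1 × 0.65558^3 = 4 × 0.34442 × 0.28175854 = 0.388173 (base)
P(M+2) = C(4,1) × 0.34442^3 × 0.65558^1 = 4 × 0.04085687 × 0.65558 = 0.107140
Relative intensity = 0.107140 / 0.388173 × 100 = 27.60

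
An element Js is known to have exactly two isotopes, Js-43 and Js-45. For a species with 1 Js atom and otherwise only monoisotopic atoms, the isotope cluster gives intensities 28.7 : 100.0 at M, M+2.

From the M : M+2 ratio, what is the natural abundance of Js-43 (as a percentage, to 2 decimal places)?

22.30%

Let p = fractional abundance of Js-43. I(M+2)/I(M) = [C(1,1)·p^0·(1−p)] / p^1 = 1·(1−p)/p = 100.0/28.7 = 3.4843
(1−p)/p = 3.4843/1 = 3.4843  ⇒  p = 1/(1 + 3.4843) = 0.2230
Js-43: 22.30%, Js-45: 77.70%.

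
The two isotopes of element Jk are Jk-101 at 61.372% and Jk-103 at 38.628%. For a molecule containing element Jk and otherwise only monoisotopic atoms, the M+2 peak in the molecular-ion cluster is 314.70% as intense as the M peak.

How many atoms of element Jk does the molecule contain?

The M+2/M ratio from n Jk atoms is n · q/p = n · 0.38628/0.61372.
n = 3.1470 × 0.61372/0.38628 = 5.00 ≈ 5

5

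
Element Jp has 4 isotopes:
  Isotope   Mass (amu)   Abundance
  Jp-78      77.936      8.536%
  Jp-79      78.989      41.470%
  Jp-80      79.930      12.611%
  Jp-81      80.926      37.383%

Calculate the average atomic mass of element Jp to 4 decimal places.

79.7419 amu

Ar = Σ fᵢ·mᵢ = 0.08536 × 77.936 + 0.41470 × 78.989 + 0.12611 × 79.930 + 0.37383 × 80.926
= 6.65262 + 32.75674 + 10.07997 + 30.25257 = 79.74190 amu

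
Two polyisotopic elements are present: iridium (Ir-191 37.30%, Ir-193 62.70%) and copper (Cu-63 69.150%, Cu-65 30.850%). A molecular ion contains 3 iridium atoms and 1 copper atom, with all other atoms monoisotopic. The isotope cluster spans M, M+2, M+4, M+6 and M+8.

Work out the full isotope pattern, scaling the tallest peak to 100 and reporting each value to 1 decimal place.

Iridium pattern (n=3): 0.05189512 : 0.26170165 : 0.43991135 : 0.24649188
Copper pattern (n=1): 0.6915 : 0.3085
Convolve the two distributions (both contribute in 2-u steps):
  M: 0.05189512×0.6915 = 0.035885
  M+2: 0.05189512×0.3085 + 0.26170165×0.6915 = 0.196976
  M+4: 0.26170165×0.3085 + 0.43991135×0.6915 = 0.384934
  M+6: 0.43991135×0.3085 + 0.24649188×0.6915 = 0.306162
  M+8: 0.24649188×0.3085 = 0.076043
Scale to base peak (0.384934) = 100: 9.3 : 51.2 : 100.0 : 79.5 : 19.8

9.3 : 51.2 : 100.0 : 79.5 : 19.8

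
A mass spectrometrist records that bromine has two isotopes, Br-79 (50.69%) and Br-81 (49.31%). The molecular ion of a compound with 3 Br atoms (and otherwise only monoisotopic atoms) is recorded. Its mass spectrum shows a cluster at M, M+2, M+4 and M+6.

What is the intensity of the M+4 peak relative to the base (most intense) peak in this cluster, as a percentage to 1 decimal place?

97.3%

Binomial terms of (0.5069 + 0.4931)^3: M 0.1302, M+2 0.3801, M+4 0.3698, M+6 0.1199 → M+2 is the base peak.
P(M+2) = C(3,1) × 0.5069^2 × 0.4931^1 = 3 × 0.25694761 × 0.4931 = 0.380103 (base)
P(M+4) = C(3,2) × 0.5069^1 × 0.4931^2 = 3 × 0.5069 × 0.24314761 = 0.369755
Relative intensity = 0.369755 / 0.380103 × 100 = 97.3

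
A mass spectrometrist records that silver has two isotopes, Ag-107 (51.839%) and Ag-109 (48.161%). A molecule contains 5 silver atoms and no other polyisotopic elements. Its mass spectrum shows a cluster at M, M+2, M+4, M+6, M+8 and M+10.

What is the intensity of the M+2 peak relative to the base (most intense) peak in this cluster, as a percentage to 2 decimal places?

Term probabilities: M 0.0374, M+2 0.1739, M+4 0.3231, M+6 0.3002, M+8 0.1394, M+10 0.0259. Base peak = M+4.
P(M+4) = C(5,2) × 0.51839^3 × 0.48161^2 = 10 × 0.13930601 × 0.23194819 = 0.323118 (base)
P(M+2) = C(5,1) × 0.51839^4 × 0.48161^1 = 5 × 0.07221484 × 0.48161 = 0.173897
Relative intensity = 0.173897 / 0.323118 × 100 = 53.82

53.82%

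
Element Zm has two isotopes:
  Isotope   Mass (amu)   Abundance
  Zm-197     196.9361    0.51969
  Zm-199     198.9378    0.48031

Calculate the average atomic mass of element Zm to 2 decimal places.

197.90 amu

Weight each isotope mass by its fractional abundance: 0.51969 × 196.9361 + 0.48031 × 198.9378
= 102.34572 + 95.55181 = 197.89753 amu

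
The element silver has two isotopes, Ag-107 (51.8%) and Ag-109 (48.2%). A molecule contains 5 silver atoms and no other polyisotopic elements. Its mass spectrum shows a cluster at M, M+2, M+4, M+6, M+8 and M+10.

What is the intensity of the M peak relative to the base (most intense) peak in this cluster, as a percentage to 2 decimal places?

Binomial terms of (0.518 + 0.482)^5: M 0.0373, M+2 0.1735, M+4 0.3229, M+6 0.3005, M+8 0.1398, M+10 0.0260 → M+4 is the base peak.
P(M+4) = C(5,2) × 0.518^3 × 0.482^2 = 10 × 0.13899183 × 0.232324 = 0.322911 (base)
P(M) = C(5,0) × 0.518^5 × 0.482^0 = 1 × 0.03729484 × 1.0000 = 0.037295
Relative intensity = 0.037295 / 0.322911 × 100 = 11.55

11.55%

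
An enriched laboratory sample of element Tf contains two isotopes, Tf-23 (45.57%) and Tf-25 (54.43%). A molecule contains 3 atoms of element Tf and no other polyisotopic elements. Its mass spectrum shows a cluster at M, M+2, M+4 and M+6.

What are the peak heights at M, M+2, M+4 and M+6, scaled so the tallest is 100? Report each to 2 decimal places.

23.36 : 83.72 : 100.00 : 39.81

Expanding (0.4557 + 0.5443)^3:
P(M) = 0.4557^3 = 0.094632
P(M+2) = 3 × 0.4557^2 × 0.5443^1 = 0.339092
P(M+4) = 3 × 0.4557^1 × 0.5443^2 = 0.405020
P(M+6) = 0.5443^3 = 0.161256
The M+4 peak is largest (0.405020); scaling to 100 gives 23.36 : 83.72 : 100.00 : 39.81.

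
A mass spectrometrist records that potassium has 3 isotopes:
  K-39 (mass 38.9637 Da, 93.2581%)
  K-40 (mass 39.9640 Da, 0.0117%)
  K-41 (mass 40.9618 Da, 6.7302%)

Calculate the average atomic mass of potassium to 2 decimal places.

39.10 Da

The abundance-weighted mean is 0.932581 × 38.9637 + 0.000117 × 39.9640 + 0.067302 × 40.9618
= 36.33681 + 0.00468 + 2.75681 = 39.09830 Da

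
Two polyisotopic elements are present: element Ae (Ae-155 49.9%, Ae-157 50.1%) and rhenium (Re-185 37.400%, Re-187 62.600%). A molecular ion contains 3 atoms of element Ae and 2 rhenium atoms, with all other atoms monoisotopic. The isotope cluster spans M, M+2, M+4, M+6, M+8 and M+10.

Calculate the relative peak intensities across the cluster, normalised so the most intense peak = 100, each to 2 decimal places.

5.11 : 32.49 : 81.27 : 100.00 : 60.59 : 14.49

Element Ae pattern (n=3): 0.1242515 : 0.3742485 : 0.3757485 : 0.1257515
Rhenium pattern (n=2): 0.139876 : 0.468248 : 0.391876
Convolve the two distributions (both contribute in 2-u steps):
  M: 0.1242515×0.139876 = 0.017380
  M+2: 0.1242515×0.468248 + 0.3742485×0.139876 = 0.110529
  M+4: 0.1242515×0.391876 + 0.3742485×0.468248 + 0.3757485×0.139876 = 0.276490
  M+6: 0.3742485×0.391876 + 0.3757485×0.468248 + 0.1257515×0.139876 = 0.340192
  M+8: 0.3757485×0.391876 + 0.1257515×0.468248 = 0.206130
  M+10: 0.1257515×0.391876 = 0.049279
Scale to base peak (0.340192) = 100: 5.11 : 32.49 : 81.27 : 100.00 : 60.59 : 14.49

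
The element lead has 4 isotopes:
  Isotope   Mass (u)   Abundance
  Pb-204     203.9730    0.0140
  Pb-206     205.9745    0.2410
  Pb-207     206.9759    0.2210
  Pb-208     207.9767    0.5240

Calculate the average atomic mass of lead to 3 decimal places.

207.217 u

Weight each isotope mass by its fractional abundance: 0.0140 × 203.9730 + 0.2410 × 205.9745 + 0.2210 × 206.9759 + 0.5240 × 207.9767
= 2.85562 + 49.63985 + 45.74167 + 108.97979 = 207.21693 u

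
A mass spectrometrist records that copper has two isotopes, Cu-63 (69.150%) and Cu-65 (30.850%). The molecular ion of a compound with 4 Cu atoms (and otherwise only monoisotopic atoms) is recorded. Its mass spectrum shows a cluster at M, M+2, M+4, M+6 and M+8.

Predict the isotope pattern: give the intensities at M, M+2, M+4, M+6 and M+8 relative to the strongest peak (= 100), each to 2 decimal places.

Each Cu atom is independently Cu-63 (p = 0.69150) or Cu-65 (q = 0.30850); the cluster is the binomial expansion (p + q)^4.
P(M) = 0.69150^4 = 0.228649
P(M+2) = 4 × 0.69150^3 × 0.30850^1 = 0.408030
P(M+4) = 6 × 0.69150^2 × 0.30850^2 = 0.273052
P(M+6) = 4 × 0.69150^1 × 0.30850^3 = 0.081212
P(M+8) = 0.30850^4 = 0.009058
The M+2 peak is largest (0.408030); scaling to 100 gives 56.04 : 100.00 : 66.92 : 19.90 : 2.22.

56.04 : 100.00 : 66.92 : 19.90 : 2.22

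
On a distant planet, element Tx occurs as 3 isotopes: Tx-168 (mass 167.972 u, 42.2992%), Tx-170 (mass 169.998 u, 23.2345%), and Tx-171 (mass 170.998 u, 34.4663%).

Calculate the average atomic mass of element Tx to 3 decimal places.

169.486 u

Weight each isotope mass by its fractional abundance: 0.422992 × 167.972 + 0.232345 × 169.998 + 0.344663 × 170.998
= 71.0508 + 39.4982 + 58.9367 = 169.4857 u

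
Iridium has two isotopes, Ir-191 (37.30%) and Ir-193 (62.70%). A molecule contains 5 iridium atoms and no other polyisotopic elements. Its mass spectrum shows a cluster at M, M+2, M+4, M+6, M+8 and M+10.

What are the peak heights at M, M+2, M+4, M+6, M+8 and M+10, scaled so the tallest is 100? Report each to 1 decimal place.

2.1 : 17.7 : 59.5 : 100.0 : 84.0 : 28.3

The 5 Ir atoms are independent, so intensities follow the terms of (0.3730 + 0.6270)^5.
P(M) = 0.3730^5 = 0.007220
P(M+2) = 5 × 0.3730^4 × 0.6270^1 = 0.060684
P(M+4) = 10 × 0.3730^3 × 0.6270^2 = 0.204015
P(M+6) = 10 × 0.3730^2 × 0.6270^3 = 0.342942
P(M+8) = 5 × 0.3730^1 × 0.6270^4 = 0.288237
P(M+10) = 0.6270^5 = 0.096903
The M+6 peak is largest (0.342942); scaling to 100 gives 2.1 : 17.7 : 59.5 : 100.0 : 84.0 : 28.3.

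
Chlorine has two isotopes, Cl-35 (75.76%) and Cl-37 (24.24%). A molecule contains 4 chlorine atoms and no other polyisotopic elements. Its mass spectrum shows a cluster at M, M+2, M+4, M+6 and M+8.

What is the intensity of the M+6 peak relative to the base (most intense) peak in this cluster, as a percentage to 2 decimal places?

10.24%

Binomial terms of (0.7576 + 0.2424)^4: M 0.3294, M+2 0.4216, M+4 0.2023, M+6 0.0432, M+8 0.0035 → M+2 is the base peak.
P(M+2) = C(4,1) × 0.7576^3 × 0.2424^1 = 4 × 0.4348304 × 0.2424 = 0.421612 (base)
P(M+6) = C(4,3) × 0.7576^1 × 0.2424^3 = 4 × 0.7576 × 0.01424288 = 0.043162
Relative intensity = 0.043162 / 0.421612 × 100 = 10.24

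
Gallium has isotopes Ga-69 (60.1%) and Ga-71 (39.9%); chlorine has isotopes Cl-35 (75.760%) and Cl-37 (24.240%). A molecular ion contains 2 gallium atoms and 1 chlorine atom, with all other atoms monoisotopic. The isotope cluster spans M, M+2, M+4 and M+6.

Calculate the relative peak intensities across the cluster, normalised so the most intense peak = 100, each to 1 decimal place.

Gallium pattern (n=2): 0.361201 : 0.479598 : 0.159201
Chlorine pattern (n=1): 0.7576 : 0.2424
Convolve the two distributions (both contribute in 2-u steps):
  M: 0.361201×0.7576 = 0.273646
  M+2: 0.361201×0.2424 + 0.479598×0.7576 = 0.450899
  M+4: 0.479598×0.2424 + 0.159201×0.7576 = 0.236865
  M+6: 0.159201×0.2424 = 0.038590
Scale to base peak (0.450899) = 100: 60.7 : 100.0 : 52.5 : 8.6

60.7 : 100.0 : 52.5 : 8.6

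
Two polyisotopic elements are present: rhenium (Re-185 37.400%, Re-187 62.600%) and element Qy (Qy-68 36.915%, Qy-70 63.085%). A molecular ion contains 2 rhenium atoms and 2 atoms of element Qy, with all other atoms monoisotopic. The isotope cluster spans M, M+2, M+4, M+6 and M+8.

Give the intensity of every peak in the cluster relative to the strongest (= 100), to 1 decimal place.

Rhenium pattern (n=2): 0.139876 : 0.468248 : 0.391876
Element Qy pattern (n=2): 0.13627172 : 0.46575655 : 0.39797172
Convolve the two distributions (both contribute in 2-u steps):
  M: 0.139876×0.13627172 = 0.019061
  M+2: 0.139876×0.46575655 + 0.468248×0.13627172 = 0.128957
  M+4: 0.139876×0.39797172 + 0.468248×0.46575655 + 0.391876×0.13627172 = 0.327158
  M+6: 0.468248×0.39797172 + 0.391876×0.46575655 = 0.368868
  M+8: 0.391876×0.39797172 = 0.155956
Scale to base peak (0.368868) = 100: 5.2 : 35.0 : 88.7 : 100.0 : 42.3

5.2 : 35.0 : 88.7 : 100.0 : 42.3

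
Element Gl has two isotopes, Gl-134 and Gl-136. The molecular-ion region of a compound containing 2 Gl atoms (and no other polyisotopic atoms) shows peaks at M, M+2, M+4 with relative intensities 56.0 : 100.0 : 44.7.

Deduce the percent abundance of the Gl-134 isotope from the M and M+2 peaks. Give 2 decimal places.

52.83%

If p is the fraction of Gl that is Gl-134, then I(M+2)/I(M) = [C(2,1)·p^1·(1−p)] / p^2 = 2·(1−p)/p = 100.0/56.0 = 1.7857
(1−p)/p = 1.7857/2 = 0.8929  ⇒  p = 1/(1 + 0.8929) = 0.5283
Gl-134: 52.83%, Gl-136: 47.17%.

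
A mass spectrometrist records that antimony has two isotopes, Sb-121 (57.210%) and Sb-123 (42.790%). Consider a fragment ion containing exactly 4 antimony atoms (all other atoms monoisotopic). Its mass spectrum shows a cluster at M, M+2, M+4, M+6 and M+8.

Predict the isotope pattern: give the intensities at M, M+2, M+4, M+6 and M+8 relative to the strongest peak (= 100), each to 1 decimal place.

Expanding (0.57210 + 0.42790)^4:
P(M) = 0.57210^4 = 0.107124
P(M+2) = 4 × 0.57210^3 × 0.42790^1 = 0.320493
P(M+4) = 6 × 0.57210^2 × 0.42790^2 = 0.359567
P(M+6) = 4 × 0.57210^1 × 0.42790^3 = 0.179291
P(M+8) = 0.42790^4 = 0.033525
The M+4 peak is largest (0.359567); scaling to 100 gives 29.8 : 89.1 : 100.0 : 49.9 : 9.3.

29.8 : 89.1 : 100.0 : 49.9 : 9.3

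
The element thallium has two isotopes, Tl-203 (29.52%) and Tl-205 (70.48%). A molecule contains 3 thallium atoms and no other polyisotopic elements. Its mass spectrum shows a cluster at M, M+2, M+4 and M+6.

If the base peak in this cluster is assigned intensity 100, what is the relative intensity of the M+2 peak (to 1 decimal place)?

Binomial terms of (0.2952 + 0.7048)^3: M 0.0257, M+2 0.1843, M+4 0.4399, M+6 0.3501 → M+4 is the base peak.
P(M+4) = C(3,2) × 0.2952^1 × 0.7048^2 = 3 × 0.2952 × 0.49674304 = 0.439916 (base)
P(M+2) = C(3,1) × 0.2952^2 × 0.7048^1 = 3 × 0.08714304 × 0.7048 = 0.184255
Relative intensity = 0.184255 / 0.439916 × 100 = 41.9

41.9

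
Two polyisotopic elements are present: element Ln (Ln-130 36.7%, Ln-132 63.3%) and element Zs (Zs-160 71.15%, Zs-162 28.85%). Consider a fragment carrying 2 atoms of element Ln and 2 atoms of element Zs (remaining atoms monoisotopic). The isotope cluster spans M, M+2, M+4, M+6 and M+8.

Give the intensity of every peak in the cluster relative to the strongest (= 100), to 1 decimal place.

Element Ln pattern (n=2): 0.134689 : 0.464622 : 0.400689
Element Zs pattern (n=2): 0.50623225 : 0.4105355 : 0.08323225
Convolve the two distributions (both contribute in 2-u steps):
  M: 0.134689×0.50623225 = 0.068184
  M+2: 0.134689×0.4105355 + 0.464622×0.50623225 = 0.290501
  M+4: 0.134689×0.08323225 + 0.464622×0.4105355 + 0.400689×0.50623225 = 0.404796
  M+6: 0.464622×0.08323225 + 0.400689×0.4105355 = 0.203169
  M+8: 0.400689×0.08323225 = 0.033350
Scale to base peak (0.404796) = 100: 16.8 : 71.8 : 100.0 : 50.2 : 8.2

16.8 : 71.8 : 100.0 : 50.2 : 8.2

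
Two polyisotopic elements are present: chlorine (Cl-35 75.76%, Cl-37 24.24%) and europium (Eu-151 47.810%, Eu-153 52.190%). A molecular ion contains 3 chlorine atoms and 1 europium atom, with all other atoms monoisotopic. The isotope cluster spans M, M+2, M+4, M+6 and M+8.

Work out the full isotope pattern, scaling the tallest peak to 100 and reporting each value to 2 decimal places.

Chlorine pattern (n=3): 0.4348304 : 0.41738208 : 0.13354464 : 0.01424288
Europium pattern (n=1): 0.4781 : 0.5219
Convolve the two distributions (both contribute in 2-u steps):
  M: 0.4348304×0.4781 = 0.207892
  M+2: 0.4348304×0.5219 + 0.41738208×0.4781 = 0.426488
  M+4: 0.41738208×0.5219 + 0.13354464×0.4781 = 0.281679
  M+6: 0.13354464×0.5219 + 0.01424288×0.4781 = 0.076506
  M+8: 0.01424288×0.5219 = 0.007433
Scale to base peak (0.426488) = 100: 48.75 : 100.00 : 66.05 : 17.94 : 1.74

48.75 : 100.00 : 66.05 : 17.94 : 1.74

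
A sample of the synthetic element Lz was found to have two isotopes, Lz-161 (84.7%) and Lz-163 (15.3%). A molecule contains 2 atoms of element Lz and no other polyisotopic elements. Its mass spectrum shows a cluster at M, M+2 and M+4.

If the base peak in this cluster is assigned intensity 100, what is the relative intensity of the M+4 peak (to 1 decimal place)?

3.3

Binomial terms of (0.847 + 0.153)^2: M 0.7174, M+2 0.2592, M+4 0.0234 → M is the base peak.
P(M) = C(2,0) × 0.847^2 × 0.153^0 = 1 × 0.717409 × 1.0000 = 0.717409 (base)
P(M+4) = C(2,2) × 0.847^0 × 0.153^2 = 1 × 1.0000 × 0.023409 = 0.023409
Relative intensity = 0.023409 / 0.717409 × 100 = 3.3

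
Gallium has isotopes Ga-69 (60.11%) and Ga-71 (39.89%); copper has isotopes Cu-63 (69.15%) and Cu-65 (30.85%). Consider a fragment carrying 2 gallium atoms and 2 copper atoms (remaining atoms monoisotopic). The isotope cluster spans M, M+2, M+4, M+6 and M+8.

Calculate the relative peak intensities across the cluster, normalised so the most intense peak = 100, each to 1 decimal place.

45.1 : 100.0 : 82.2 : 29.6 : 3.9

Gallium pattern (n=2): 0.36132121 : 0.47955758 : 0.15912121
Copper pattern (n=2): 0.47817225 : 0.4266555 : 0.09517225
Convolve the two distributions (both contribute in 2-u steps):
  M: 0.36132121×0.47817225 = 0.172774
  M+2: 0.36132121×0.4266555 + 0.47955758×0.47817225 = 0.383471
  M+4: 0.36132121×0.09517225 + 0.47955758×0.4266555 + 0.15912121×0.47817225 = 0.315081
  M+6: 0.47955758×0.09517225 + 0.15912121×0.4266555 = 0.113531
  M+8: 0.15912121×0.09517225 = 0.015144
Scale to base peak (0.383471) = 100: 45.1 : 100.0 : 82.2 : 29.6 : 3.9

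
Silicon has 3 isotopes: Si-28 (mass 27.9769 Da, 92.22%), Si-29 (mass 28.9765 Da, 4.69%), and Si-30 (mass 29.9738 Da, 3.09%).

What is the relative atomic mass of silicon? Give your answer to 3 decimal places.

The abundance-weighted mean is 0.9222 × 27.9769 + 0.0469 × 28.9765 + 0.0309 × 29.9738
= 25.80030 + 1.35900 + 0.92619 = 28.08549 Da

28.085 Da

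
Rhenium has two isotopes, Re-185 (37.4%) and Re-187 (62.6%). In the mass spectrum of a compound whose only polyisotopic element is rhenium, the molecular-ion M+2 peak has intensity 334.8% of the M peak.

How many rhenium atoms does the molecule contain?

2

With n Re atoms, P(M+2)/P(M) = C(n,1)·p^(n−1)q / p^n = n·q/p = n · 0.626/0.374.
n = 3.348 × 0.374/0.626 = 2.00 ≈ 2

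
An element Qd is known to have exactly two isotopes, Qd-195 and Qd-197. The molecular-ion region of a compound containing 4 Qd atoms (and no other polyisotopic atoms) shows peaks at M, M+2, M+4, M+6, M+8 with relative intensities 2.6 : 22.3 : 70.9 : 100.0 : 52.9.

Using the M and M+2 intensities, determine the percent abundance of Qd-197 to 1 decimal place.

68.2%

Write p for the Qd-195 fraction. I(M+2)/I(M) = [C(4,1)·p^3·(1−p)] / p^4 = 4·(1−p)/p = 22.3/2.6 = 8.5769
(1−p)/p = 8.5769/4 = 2.1442  ⇒  p = 1/(1 + 2.1442) = 0.3180
Qd-195: 31.8%, Qd-197: 68.2%.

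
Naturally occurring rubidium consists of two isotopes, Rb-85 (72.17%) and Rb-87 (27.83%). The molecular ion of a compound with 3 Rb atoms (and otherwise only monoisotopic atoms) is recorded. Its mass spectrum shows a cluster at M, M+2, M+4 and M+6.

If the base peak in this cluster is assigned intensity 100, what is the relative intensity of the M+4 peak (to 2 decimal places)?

38.56

Binomial terms of (0.7217 + 0.2783)^3: M 0.3759, M+2 0.4349, M+4 0.1677, M+6 0.0216 → M+2 is the base peak.
P(M+2) = C(3,1) × 0.7217^2 × 0.2783^1 = 3 × 0.52085089 × 0.2783 = 0.434858 (base)
P(M+4) = C(3,2) × 0.7217^1 × 0.2783^2 = 3 × 0.7217 × 0.07745089 = 0.167689
Relative intensity = 0.167689 / 0.434858 × 100 = 38.56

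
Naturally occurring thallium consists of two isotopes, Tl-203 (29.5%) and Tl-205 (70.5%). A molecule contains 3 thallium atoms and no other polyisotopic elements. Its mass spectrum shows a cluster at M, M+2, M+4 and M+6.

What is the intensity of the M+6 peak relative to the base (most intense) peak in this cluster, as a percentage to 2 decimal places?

Binomial terms of (0.295 + 0.705)^3: M 0.0257, M+2 0.1841, M+4 0.4399, M+6 0.3504 → M+4 is the base peak.
P(M+4) = C(3,2) × 0.295^1 × 0.705^2 = 3 × 0.2950 × 0.497025 = 0.439867 (base)
P(M+6) = C(3,3) × 0.295^0 × 0.705^3 = 1 × 1.0000 × 0.35040263 = 0.350403
Relative intensity = 0.350403 / 0.439867 × 100 = 79.66

79.66%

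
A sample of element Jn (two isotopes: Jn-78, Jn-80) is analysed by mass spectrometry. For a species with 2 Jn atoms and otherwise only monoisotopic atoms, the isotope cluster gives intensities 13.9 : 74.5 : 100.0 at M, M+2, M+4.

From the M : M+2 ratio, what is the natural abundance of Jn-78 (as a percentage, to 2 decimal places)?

27.17%

Write p for the Jn-78 fraction. I(M+2)/I(M) = [C(2,1)·p^1·(1−p)] / p^2 = 2·(1−p)/p = 74.5/13.9 = 5.3597
(1−p)/p = 5.3597/2 = 2.6799  ⇒  p = 1/(1 + 2.6799) = 0.2717
Jn-78: 27.17%, Jn-80: 72.83%.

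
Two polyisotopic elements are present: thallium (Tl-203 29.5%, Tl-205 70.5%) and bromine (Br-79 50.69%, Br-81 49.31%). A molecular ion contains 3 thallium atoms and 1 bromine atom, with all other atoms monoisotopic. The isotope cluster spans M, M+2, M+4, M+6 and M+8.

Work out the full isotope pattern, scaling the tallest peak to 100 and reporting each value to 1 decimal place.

3.3 : 26.9 : 79.5 : 100.0 : 43.8

Thallium pattern (n=3): 0.02567237 : 0.18405787 : 0.43986713 : 0.35040263
Bromine pattern (n=1): 0.5069 : 0.4931
Convolve the two distributions (both contribute in 2-u steps):
  M: 0.02567237×0.5069 = 0.013013
  M+2: 0.02567237×0.4931 + 0.18405787×0.5069 = 0.105958
  M+4: 0.18405787×0.4931 + 0.43986713×0.5069 = 0.313728
  M+6: 0.43986713×0.4931 + 0.35040263×0.5069 = 0.394518
  M+8: 0.35040263×0.4931 = 0.172784
Scale to base peak (0.394518) = 100: 3.3 : 26.9 : 79.5 : 100.0 : 43.8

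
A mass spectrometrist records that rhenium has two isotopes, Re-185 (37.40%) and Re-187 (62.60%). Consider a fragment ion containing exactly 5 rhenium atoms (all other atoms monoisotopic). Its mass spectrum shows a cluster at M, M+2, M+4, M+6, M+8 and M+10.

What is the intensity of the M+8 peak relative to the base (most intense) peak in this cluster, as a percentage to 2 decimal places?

83.69%

(0.3740 + 0.6260)^5 gives M 0.0073, M+2 0.0612, M+4 0.2050, M+6 0.3431, M+8 0.2872, M+10 0.0961; the largest is M+6.
P(M+6) = C(5,3) × 0.3740^2 × 0.6260^3 = 10 × 0.139876 × 0.24531438 = 0.343136 (base)
P(M+8) = C(5,4) × 0.3740^1 × 0.6260^4 = 5 × 0.3740 × 0.1535668 = 0.287170
Relative intensity = 0.287170 / 0.343136 × 100 = 83.69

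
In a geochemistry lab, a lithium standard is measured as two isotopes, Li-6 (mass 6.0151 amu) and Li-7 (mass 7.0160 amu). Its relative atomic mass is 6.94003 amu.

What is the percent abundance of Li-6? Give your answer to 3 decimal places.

7.590%

With x = fraction of Li-6 (so Li-7 is 1 − x):
6.0151·x + 7.0160·(1 − x) = 6.94003
(6.0151 − 7.0160)·x = 6.94003 − 7.0160
x = -0.07597 / -1.0009 = 0.07590 → 7.590% Li-6, 92.410% Li-7.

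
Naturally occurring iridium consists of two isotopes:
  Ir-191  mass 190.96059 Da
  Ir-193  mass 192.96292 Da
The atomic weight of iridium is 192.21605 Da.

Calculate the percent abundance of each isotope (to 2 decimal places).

Ir-191: 37.30%, Ir-193: 62.70%

Writing the weighted mean with unknown fraction x of Ir-191:
190.96059·x + 192.96292·(1 − x) = 192.21605
(190.96059 − 192.96292)·x = 192.21605 − 192.96292
x = -0.74687 / -2.00233 = 0.37300 → 37.30% Ir-191, 62.70% Ir-193.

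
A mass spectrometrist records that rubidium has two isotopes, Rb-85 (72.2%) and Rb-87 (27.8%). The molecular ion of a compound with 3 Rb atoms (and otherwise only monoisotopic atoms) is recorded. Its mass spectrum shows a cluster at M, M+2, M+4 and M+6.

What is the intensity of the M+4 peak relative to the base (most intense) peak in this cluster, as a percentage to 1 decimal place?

38.5%

Term probabilities: M 0.3764, M+2 0.4348, M+4 0.1674, M+6 0.0215. Base peak = M+2.
P(M+2) = C(3,1) × 0.722^2 × 0.278^1 = 3 × 0.521284 × 0.2780 = 0.434751 (base)
P(M+4) = C(3,2) × 0.722^1 × 0.278^2 = 3 × 0.7220 × 0.077284 = 0.167397
Relative intensity = 0.167397 / 0.434751 × 100 = 38.5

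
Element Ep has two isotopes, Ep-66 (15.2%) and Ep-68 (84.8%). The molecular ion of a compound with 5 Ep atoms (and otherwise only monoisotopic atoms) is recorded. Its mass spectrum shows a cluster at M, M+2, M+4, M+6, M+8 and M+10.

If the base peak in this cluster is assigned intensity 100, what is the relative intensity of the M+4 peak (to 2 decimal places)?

5.76

Term probabilities: M 0.0001, M+2 0.0023, M+4 0.0253, M+6 0.1409, M+8 0.3930, M+10 0.4385. Base peak = M+10.
P(M+10) = C(5,5) × 0.152^0 × 0.848^5 = 1 × 1.0000 × 0.43850976 = 0.438510 (base)
P(M+4) = C(5,2) × 0.152^3 × 0.848^2 = 10 × 0.00351181 × 0.719104 = 0.025254
Relative intensity = 0.025254 / 0.438510 × 100 = 5.76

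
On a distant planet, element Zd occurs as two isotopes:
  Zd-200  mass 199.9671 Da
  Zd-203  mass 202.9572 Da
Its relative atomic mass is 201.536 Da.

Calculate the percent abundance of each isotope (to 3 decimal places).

Writing the weighted mean with unknown fraction x of Zd-200:
199.9671·x + 202.9572·(1 − x) = 201.536
(199.9671 − 202.9572)·x = 201.536 − 202.9572
x = -1.4212 / -2.9901 = 0.47530 → 47.530% Zd-200, 52.470% Zd-203.

Zd-200: 47.530%, Zd-203: 52.470%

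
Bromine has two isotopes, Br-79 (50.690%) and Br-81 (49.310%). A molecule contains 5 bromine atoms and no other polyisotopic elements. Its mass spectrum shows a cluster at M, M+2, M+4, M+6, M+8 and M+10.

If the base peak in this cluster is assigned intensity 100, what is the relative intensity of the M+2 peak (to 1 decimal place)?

(0.50690 + 0.49310)^5 gives M 0.0335, M+2 0.1628, M+4 0.3167, M+6 0.3081, M+8 0.1498, M+10 0.0292; the largest is M+4.
P(M+4) = C(5,2) × 0.50690^3 × 0.49310^2 = 10 × 0.13024674 × 0.24314761 = 0.316692 (base)
P(M+2) = C(5,1) × 0.50690^4 × 0.49310^1 = 5 × 0.06602207 × 0.4931 = 0.162777
Relative intensity = 0.162777 / 0.316692 × 100 = 51.4

51.4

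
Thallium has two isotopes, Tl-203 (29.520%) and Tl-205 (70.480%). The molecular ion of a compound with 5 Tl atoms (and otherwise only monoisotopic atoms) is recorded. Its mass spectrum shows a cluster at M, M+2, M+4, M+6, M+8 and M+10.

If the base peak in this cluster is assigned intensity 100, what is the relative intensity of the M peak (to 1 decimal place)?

0.6

(0.29520 + 0.70480)^5 gives M 0.0022, M+2 0.0268, M+4 0.1278, M+6 0.3051, M+8 0.3642, M+10 0.1739; the largest is M+8.
P(M+8) = C(5,4) × 0.29520^1 × 0.70480^4 = 5 × 0.2952 × 0.24675365 = 0.364208 (base)
P(M) = C(5,0) × 0.29520^5 × 0.70480^0 = 1 × 0.00224172 × 1.0000 = 0.002242
Relative intensity = 0.002242 / 0.364208 × 100 = 0.6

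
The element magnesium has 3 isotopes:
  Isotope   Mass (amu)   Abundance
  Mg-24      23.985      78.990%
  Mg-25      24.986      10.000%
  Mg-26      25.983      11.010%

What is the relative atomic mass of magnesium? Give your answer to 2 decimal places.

24.31 amu

The abundance-weighted mean is 0.78990 × 23.985 + 0.10000 × 24.986 + 0.11010 × 25.983
= 18.9458 + 2.4986 + 2.8607 = 24.3051 amu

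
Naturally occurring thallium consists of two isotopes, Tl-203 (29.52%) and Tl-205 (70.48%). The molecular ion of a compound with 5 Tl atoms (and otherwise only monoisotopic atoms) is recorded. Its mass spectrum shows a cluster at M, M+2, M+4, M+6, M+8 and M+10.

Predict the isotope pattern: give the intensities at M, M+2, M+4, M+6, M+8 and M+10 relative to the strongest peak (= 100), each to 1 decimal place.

0.6 : 7.3 : 35.1 : 83.8 : 100.0 : 47.8

The 5 Tl atoms are independent, so intensities follow the terms of (0.2952 + 0.7048)^5.
P(M) = 0.2952^5 = 0.002242
P(M+2) = 5 × 0.2952^4 × 0.7048^1 = 0.026761
P(M+4) = 10 × 0.2952^3 × 0.7048^2 = 0.127785
P(M+6) = 10 × 0.2952^2 × 0.7048^3 = 0.305092
P(M+8) = 5 × 0.2952^1 × 0.7048^4 = 0.364208
P(M+10) = 0.7048^5 = 0.173912
The M+8 peak is largest (0.364208); scaling to 100 gives 0.6 : 7.3 : 35.1 : 83.8 : 100.0 : 47.8.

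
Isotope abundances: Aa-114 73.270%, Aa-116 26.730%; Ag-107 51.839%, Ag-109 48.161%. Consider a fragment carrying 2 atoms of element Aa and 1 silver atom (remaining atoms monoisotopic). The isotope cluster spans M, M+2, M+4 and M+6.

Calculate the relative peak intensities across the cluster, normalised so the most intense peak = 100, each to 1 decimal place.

60.3 : 100.0 : 48.9 : 7.5

Element Aa pattern (n=2): 0.53684929 : 0.39170142 : 0.07144929
Silver pattern (n=1): 0.51839 : 0.48161
Convolve the two distributions (both contribute in 2-u steps):
  M: 0.53684929×0.51839 = 0.278297
  M+2: 0.53684929×0.48161 + 0.39170142×0.51839 = 0.461606
  M+4: 0.39170142×0.48161 + 0.07144929×0.51839 = 0.225686
  M+6: 0.07144929×0.48161 = 0.034411
Scale to base peak (0.461606) = 100: 60.3 : 100.0 : 48.9 : 7.5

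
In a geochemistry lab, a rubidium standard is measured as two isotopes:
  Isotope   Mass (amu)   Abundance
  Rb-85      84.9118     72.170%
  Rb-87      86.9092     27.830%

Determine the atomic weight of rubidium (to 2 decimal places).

The abundance-weighted mean is 0.72170 × 84.9118 + 0.27830 × 86.9092
= 61.28085 + 24.18683 = 85.46768 amu

85.47 amu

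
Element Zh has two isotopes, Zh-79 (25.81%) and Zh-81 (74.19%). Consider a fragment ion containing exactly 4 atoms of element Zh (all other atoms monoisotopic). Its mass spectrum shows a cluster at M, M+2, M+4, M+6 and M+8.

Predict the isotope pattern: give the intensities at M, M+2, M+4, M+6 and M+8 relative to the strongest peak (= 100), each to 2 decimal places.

1.05 : 12.10 : 52.18 : 100.00 : 71.86

Expanding (0.2581 + 0.7419)^4:
P(M) = 0.2581^4 = 0.004438
P(M+2) = 4 × 0.2581^3 × 0.7419^1 = 0.051023
P(M+4) = 6 × 0.2581^2 × 0.7419^2 = 0.219998
P(M+6) = 4 × 0.2581^1 × 0.7419^3 = 0.421584
P(M+8) = 0.7419^4 = 0.302957
The M+6 peak is largest (0.421584); scaling to 100 gives 1.05 : 12.10 : 52.18 : 100.00 : 71.86.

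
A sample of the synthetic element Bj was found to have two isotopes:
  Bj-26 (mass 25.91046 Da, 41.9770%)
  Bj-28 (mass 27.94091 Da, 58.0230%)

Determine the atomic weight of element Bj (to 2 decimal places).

The abundance-weighted mean is 0.419770 × 25.91046 + 0.580230 × 27.94091
= 10.876434 + 16.212154 = 27.088588 Da

27.09 Da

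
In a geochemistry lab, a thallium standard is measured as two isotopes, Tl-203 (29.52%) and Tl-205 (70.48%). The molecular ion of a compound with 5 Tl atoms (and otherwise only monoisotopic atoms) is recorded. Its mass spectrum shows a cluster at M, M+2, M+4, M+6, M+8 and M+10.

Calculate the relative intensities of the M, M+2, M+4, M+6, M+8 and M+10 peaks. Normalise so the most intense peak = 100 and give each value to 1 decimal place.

0.6 : 7.3 : 35.1 : 83.8 : 100.0 : 47.8

The 5 Tl atoms are independent, so intensities follow the terms of (0.2952 + 0.7048)^5.
P(M) = 0.2952^5 = 0.002242
P(M+2) = 5 × 0.2952^4 × 0.7048^1 = 0.026761
P(M+4) = 10 × 0.2952^3 × 0.7048^2 = 0.127785
P(M+6) = 10 × 0.2952^2 × 0.7048^3 = 0.305092
P(M+8) = 5 × 0.2952^1 × 0.7048^4 = 0.364208
P(M+10) = 0.7048^5 = 0.173912
The M+8 peak is largest (0.364208); scaling to 100 gives 0.6 : 7.3 : 35.1 : 83.8 : 100.0 : 47.8.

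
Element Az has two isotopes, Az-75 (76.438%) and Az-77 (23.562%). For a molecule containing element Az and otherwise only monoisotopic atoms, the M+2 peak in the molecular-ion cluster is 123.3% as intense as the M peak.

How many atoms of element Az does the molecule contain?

4

With n Az atoms, P(M+2)/P(M) = C(n,1)·p^(n−1)q / p^n = n·q/p = n · 0.23562/0.76438.
n = 1.233 × 0.76438/0.23562 = 4.00 ≈ 4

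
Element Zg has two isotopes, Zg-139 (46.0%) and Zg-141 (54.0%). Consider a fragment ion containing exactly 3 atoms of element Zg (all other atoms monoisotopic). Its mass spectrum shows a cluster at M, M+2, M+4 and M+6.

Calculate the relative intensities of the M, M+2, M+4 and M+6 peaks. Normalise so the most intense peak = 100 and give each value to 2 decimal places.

24.19 : 85.19 : 100.00 : 39.13

Each Zg atom is independently Zg-139 (p = 0.460) or Zg-141 (q = 0.540); the cluster is the binomial expansion (p + q)^3.
P(M) = 0.460^3 = 0.097336
P(M+2) = 3 × 0.460^2 × 0.540^1 = 0.342792
P(M+4) = 3 × 0.460^1 × 0.540^2 = 0.402408
P(M+6) = 0.540^3 = 0.157464
The M+4 peak is largest (0.402408); scaling to 100 gives 24.19 : 85.19 : 100.00 : 39.13.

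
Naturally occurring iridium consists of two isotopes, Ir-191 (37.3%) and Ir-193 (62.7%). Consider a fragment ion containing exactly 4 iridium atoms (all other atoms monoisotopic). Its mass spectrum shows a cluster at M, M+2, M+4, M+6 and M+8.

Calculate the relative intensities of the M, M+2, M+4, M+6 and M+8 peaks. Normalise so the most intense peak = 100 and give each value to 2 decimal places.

5.26 : 35.39 : 89.23 : 100.00 : 42.02

The 4 Ir atoms are independent, so intensities follow the terms of (0.373 + 0.627)^4.
P(M) = 0.373^4 = 0.019357
P(M+2) = 4 × 0.373^3 × 0.627^1 = 0.130153
P(M+4) = 6 × 0.373^2 × 0.627^2 = 0.328174
P(M+6) = 4 × 0.373^1 × 0.627^3 = 0.367766
P(M+8) = 0.627^4 = 0.154550
The M+6 peak is largest (0.367766); scaling to 100 gives 5.26 : 35.39 : 89.23 : 100.00 : 42.02.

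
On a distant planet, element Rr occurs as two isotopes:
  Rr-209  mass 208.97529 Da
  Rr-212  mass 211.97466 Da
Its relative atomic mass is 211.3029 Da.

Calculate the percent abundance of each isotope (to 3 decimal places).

Rr-209: 22.397%, Rr-212: 77.603%

Let x be the fractional abundance of Rr-209; then Rr-212 has abundance 1 − x.
208.97529·x + 211.97466·(1 − x) = 211.3029
(208.97529 − 211.97466)·x = 211.3029 − 211.97466
x = -0.67176 / -2.99937 = 0.22397 → 22.397% Rr-209, 77.603% Rr-212.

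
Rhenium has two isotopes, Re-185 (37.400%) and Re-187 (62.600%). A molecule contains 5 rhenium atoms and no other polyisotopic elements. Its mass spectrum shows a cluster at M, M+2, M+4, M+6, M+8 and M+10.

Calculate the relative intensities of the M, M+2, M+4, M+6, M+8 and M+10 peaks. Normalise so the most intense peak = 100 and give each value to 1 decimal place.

The 5 Re atoms are independent, so intensities follow the terms of (0.37400 + 0.62600)^5.
P(M) = 0.37400^5 = 0.007317
P(M+2) = 5 × 0.37400^4 × 0.62600^1 = 0.061239
P(M+4) = 10 × 0.37400^3 × 0.62600^2 = 0.205005
P(M+6) = 10 × 0.37400^2 × 0.62600^3 = 0.343136
P(M+8) = 5 × 0.37400^1 × 0.62600^4 = 0.287170
P(M+10) = 0.62600^5 = 0.096133
The M+6 peak is largest (0.343136); scaling to 100 gives 2.1 : 17.8 : 59.7 : 100.0 : 83.7 : 28.0.

2.1 : 17.8 : 59.7 : 100.0 : 83.7 : 28.0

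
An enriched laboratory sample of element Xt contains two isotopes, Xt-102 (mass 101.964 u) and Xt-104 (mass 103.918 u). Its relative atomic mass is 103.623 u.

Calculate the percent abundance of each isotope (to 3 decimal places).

Xt-102: 15.097%, Xt-104: 84.903%

Writing the weighted mean with unknown fraction x of Xt-102:
101.964·x + 103.918·(1 − x) = 103.623
(101.964 − 103.918)·x = 103.623 − 103.918
x = -0.295 / -1.954 = 0.15097 → 15.097% Xt-102, 84.903% Xt-104.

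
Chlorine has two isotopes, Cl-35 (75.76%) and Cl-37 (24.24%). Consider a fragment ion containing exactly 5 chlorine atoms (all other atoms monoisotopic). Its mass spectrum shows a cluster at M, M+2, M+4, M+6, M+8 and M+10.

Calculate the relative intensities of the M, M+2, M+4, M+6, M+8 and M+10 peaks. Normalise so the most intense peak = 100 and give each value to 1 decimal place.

62.5 : 100.0 : 64.0 : 20.5 : 3.3 : 0.2

The 5 Cl atoms are independent, so intensities follow the terms of (0.7576 + 0.2424)^5.
P(M) = 0.7576^5 = 0.249574
P(M+2) = 5 × 0.7576^4 × 0.2424^1 = 0.399266
P(M+4) = 10 × 0.7576^3 × 0.2424^2 = 0.255497
P(M+6) = 10 × 0.7576^2 × 0.2424^3 = 0.081748
P(M+8) = 5 × 0.7576^1 × 0.2424^4 = 0.013078
P(M+10) = 0.2424^5 = 0.000837
The M+2 peak is largest (0.399266); scaling to 100 gives 62.5 : 100.0 : 64.0 : 20.5 : 3.3 : 0.2.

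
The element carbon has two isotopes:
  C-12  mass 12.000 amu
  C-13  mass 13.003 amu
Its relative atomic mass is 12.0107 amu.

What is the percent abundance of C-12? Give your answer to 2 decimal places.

With x = fraction of C-12 (so C-13 is 1 − x):
12.000·x + 13.003·(1 − x) = 12.0107
(12.000 − 13.003)·x = 12.0107 − 13.003
x = -0.9923 / -1.003 = 0.98933 → 98.93% C-12, 1.07% C-13.

98.93%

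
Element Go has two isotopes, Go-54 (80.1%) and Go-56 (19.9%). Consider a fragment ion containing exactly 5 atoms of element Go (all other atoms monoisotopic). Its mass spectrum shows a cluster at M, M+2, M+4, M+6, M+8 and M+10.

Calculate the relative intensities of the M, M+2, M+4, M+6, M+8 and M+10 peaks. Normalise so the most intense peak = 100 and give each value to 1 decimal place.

Each Go atom is independently Go-54 (p = 0.801) or Go-56 (q = 0.199); the cluster is the binomial expansion (p + q)^5.
P(M) = 0.801^5 = 0.329733
P(M+2) = 5 × 0.801^4 × 0.199^1 = 0.409594
P(M+4) = 10 × 0.801^3 × 0.199^2 = 0.203518
P(M+6) = 10 × 0.801^2 × 0.199^3 = 0.050562
P(M+8) = 5 × 0.801^1 × 0.199^4 = 0.006281
P(M+10) = 0.199^5 = 0.000312
The M+2 peak is largest (0.409594); scaling to 100 gives 80.5 : 100.0 : 49.7 : 12.3 : 1.5 : 0.1.

80.5 : 100.0 : 49.7 : 12.3 : 1.5 : 0.1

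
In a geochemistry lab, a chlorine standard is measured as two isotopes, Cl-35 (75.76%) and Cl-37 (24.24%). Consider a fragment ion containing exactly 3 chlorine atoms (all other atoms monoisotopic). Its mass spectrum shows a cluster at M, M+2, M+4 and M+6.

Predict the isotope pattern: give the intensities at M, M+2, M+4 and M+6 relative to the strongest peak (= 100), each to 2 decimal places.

100.00 : 95.99 : 30.71 : 3.28

Each Cl atom is independently Cl-35 (p = 0.7576) or Cl-37 (q = 0.2424); the cluster is the binomial expansion (p + q)^3.
P(M) = 0.7576^3 = 0.434830
P(M+2) = 3 × 0.7576^2 × 0.2424^1 = 0.417382
P(M+4) = 3 × 0.7576^1 × 0.2424^2 = 0.133545
P(M+6) = 0.2424^3 = 0.014243
The M peak is largest (0.434830); scaling to 100 gives 100.00 : 95.99 : 30.71 : 3.28.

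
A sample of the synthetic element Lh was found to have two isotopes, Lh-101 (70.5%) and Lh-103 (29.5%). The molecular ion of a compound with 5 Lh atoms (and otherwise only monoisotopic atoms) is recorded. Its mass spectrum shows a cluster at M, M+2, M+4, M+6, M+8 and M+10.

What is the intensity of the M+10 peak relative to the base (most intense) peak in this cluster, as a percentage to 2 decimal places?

0.61%

Binomial terms of (0.705 + 0.295)^5: M 0.1742, M+2 0.3644, M+4 0.3049, M+6 0.1276, M+8 0.0267, M+10 0.0022 → M+2 is the base peak.
P(M+2) = C(5,1) × 0.705^4 × 0.295^1 = 5 × 0.24703385 × 0.2950 = 0.364375 (base)
P(M+10) = C(5,5) × 0.705^0 × 0.295^5 = 1 × 1.0000 × 0.00223414 = 0.002234
Relative intensity = 0.002234 / 0.364375 × 100 = 0.61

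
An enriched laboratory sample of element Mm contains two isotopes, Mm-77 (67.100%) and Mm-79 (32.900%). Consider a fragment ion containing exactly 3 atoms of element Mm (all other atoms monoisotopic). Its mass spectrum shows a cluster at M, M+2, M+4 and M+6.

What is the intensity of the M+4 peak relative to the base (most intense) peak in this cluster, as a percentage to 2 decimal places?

Term probabilities: M 0.3021, M+2 0.4444, M+4 0.2179, M+6 0.0356. Base peak = M+2.
P(M+2) = C(3,1) × 0.67100^2 × 0.32900^1 = 3 × 0.450241 × 0.3290 = 0.444388 (base)
P(M+4) = C(3,2) × 0.67100^1 × 0.32900^2 = 3 × 0.6710 × 0.108241 = 0.217889
Relative intensity = 0.217889 / 0.444388 × 100 = 49.03

49.03%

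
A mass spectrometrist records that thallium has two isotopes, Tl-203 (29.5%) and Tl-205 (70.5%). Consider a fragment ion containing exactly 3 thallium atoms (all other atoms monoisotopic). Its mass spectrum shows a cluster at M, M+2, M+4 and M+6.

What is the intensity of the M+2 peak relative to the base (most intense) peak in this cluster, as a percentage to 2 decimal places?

Term probabilities: M 0.0257, M+2 0.1841, M+4 0.4399, M+6 0.3504. Base peak = M+4.
P(M+4) = C(3,2) × 0.295^1 × 0.705^2 = 3 × 0.2950 × 0.497025 = 0.439867 (base)
P(M+2) = C(3,1) × 0.295^2 × 0.705^1 = 3 × 0.087025 × 0.7050 = 0.184058
Relative intensity = 0.184058 / 0.439867 × 100 = 41.84

41.84%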